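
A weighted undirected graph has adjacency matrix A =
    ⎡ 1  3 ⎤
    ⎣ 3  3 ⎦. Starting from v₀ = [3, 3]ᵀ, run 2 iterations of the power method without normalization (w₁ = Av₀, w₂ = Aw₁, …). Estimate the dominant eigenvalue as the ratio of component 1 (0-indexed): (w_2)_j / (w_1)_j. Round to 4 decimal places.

w1 = Av₀ = (12, 18)
w2 = Aw1 = (66, 90)
Ratio at component: 90 / 18 = 5.0000

λ ≈ 5.0000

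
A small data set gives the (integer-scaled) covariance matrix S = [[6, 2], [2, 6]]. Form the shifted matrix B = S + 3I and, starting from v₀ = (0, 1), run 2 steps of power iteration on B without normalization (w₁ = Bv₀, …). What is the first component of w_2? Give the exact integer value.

B = S + 3I has rows (9, 2); (2, 9)
w1 = Bv₀ = (9·0 + 2·1; 2·0 + 9·1) = (2, 9)
w2 = Bw1 = (9·2 + 2·9; 2·2 + 9·9) = (36, 85)
Requested component of w2: 36

36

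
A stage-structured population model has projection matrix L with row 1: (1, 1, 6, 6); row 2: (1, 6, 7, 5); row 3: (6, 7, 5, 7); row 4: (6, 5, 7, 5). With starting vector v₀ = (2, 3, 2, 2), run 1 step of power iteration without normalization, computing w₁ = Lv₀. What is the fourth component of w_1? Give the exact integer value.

w1 = Lv₀ = (29, 44, 57, 51)
The requested component of w1 is 51.

51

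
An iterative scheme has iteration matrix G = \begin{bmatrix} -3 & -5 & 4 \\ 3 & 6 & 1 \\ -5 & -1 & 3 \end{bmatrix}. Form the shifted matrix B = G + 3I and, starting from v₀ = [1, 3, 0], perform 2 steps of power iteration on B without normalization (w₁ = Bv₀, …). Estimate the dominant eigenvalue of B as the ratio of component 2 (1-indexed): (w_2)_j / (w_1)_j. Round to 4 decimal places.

7.2333

B = G + 3I has rows (0, -5, 4); (3, 9, 1); (-5, -1, 6)
w1 = Bv₀ = (0·1 + (-5)·3 + 4·0; 3·1 + 9·3 + 1·0; (-5)·1 + (-1)·3 + 6·0) = (-15, 30, -8)
w2 = Bw1 = (0·(-15) + (-5)·30 + 4·(-8); 3·(-15) + 9·30 + 1·(-8); (-5)·(-15) + (-1)·30 + 6·(-8)) = (-182, 217, -3)
Ratio: 217/30 = 7.2333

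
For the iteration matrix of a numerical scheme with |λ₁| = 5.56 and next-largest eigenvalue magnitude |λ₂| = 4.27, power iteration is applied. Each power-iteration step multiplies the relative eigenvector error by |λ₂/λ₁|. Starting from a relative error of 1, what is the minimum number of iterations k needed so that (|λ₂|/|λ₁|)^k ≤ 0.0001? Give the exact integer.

35

|λ₂/λ₁| = 4.27/5.56 = 0.76799
Need k ≥ ln(0.0001) / ln(0.76799) = -9.2103 / -0.2640 ≈ 34.890
Smallest integer k satisfying the bound: 35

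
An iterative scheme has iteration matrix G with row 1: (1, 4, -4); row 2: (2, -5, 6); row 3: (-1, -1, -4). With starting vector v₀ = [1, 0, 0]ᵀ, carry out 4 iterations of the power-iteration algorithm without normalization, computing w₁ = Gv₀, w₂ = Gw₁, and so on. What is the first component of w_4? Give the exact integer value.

373

w1 = Gv₀ = (1, 2, -1)
w2 = Gw1 = (13, -14, 1)
w3 = Gw2 = (-47, 102, -3)
w4 = Gw3 = (373, -622, -43)
The requested component of w4 is 373.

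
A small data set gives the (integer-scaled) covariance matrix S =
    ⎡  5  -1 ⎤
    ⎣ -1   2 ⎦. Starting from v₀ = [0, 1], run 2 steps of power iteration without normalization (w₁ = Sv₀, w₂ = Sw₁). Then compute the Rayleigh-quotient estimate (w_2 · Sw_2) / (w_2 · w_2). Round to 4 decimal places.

w1 = Sv₀ = (5·0 + (-1)·1; (-1)·0 + 2·1) = (-1, 2)
w2 = Sw1 = (5·(-1) + (-1)·2; (-1)·(-1) + 2·2) = (-7, 5)
Sw2 = (-40, 17)
w2·Sw2 = (-7)·(-40) + 5·17 = 365; w2·w2 = (-7)·(-7) + 5·5 = 74
λ ≈ 365/74 = 4.9324

λ ≈ 4.9324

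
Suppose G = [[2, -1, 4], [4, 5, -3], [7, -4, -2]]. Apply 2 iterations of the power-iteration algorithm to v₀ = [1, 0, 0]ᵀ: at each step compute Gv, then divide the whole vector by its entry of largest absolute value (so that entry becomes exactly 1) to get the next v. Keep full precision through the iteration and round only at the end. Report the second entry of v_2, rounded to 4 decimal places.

Gv0 = (2.00000, 4.00000, 7.00000); divide by 7.00000 → v1 = (0.28571, 0.57143, 1.00000)
Gv1 = (4.00000, 1.00000, -2.28571); divide by 4.00000 → v2 = (1.00000, 0.25000, -0.57143)
Requested entry of v2: 7/28 = 0.2500

0.2500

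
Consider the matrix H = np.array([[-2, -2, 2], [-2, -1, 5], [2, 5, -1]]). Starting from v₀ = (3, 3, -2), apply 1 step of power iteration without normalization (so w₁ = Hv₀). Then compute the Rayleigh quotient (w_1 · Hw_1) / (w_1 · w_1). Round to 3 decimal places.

w1 = Hv₀ = ((-2)·3 + (-2)·3 + 2·(-2); (-2)·3 + (-1)·3 + 5·(-2); 2·3 + 5·3 + (-1)·(-2)) = (-16, -19, 23)
Hw1 = (116, 166, -150)
w1·Hw1 = (-16)·116 + (-19)·166 + 23·(-150) = -8460; w1·w1 = (-16)·(-16) + (-19)·(-19) + 23·23 = 1146
λ ≈ -8460/1146 = -7.382

-7.382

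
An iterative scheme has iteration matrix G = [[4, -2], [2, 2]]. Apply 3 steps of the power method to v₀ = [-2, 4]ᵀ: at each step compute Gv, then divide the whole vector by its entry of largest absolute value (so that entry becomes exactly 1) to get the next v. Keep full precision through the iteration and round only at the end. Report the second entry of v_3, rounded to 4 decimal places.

0.8000

Gv0 = (-16.00000, 4.00000); divide by -16.00000 → v1 = (1.00000, -0.25000)
Gv1 = (4.50000, 1.50000); divide by 4.50000 → v2 = (1.00000, 0.33333)
Gv2 = (3.33333, 2.66667); divide by 3.33333 → v3 = (1.00000, 0.80000)
Requested entry of v3: -192/-240 = 0.8000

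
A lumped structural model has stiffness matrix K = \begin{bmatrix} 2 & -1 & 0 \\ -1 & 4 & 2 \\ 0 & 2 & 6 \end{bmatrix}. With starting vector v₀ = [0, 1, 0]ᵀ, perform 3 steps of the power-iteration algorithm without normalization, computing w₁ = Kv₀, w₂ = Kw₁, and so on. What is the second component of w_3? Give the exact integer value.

w1 = Kv₀ = (2·0 + (-1)·1 + 0·0; (-1)·0 + 4·1 + 2·0; 0·0 + 2·1 + 6·0) = (-1, 4, 2)
w2 = Kw1 = (2·(-1) + (-1)·4 + 0·2; (-1)·(-1) + 4·4 + 2·2; 0·(-1) + 2·4 + 6·2) = (-6, 21, 20)
w3 = Kw2 = (-33, 130, 162)
The requested component of w3 is 130.

130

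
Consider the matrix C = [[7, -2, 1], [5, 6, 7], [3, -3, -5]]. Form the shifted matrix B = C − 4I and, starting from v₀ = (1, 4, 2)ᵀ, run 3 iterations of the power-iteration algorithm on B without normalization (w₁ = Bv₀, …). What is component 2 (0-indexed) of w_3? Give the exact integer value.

-1197

B = C − 4I has rows (3, -2, 1); (5, 2, 7); (3, -3, -9)
w1 = Bv₀ = (-3, 27, -27)
w2 = Bw1 = (-90, -150, 153)
w3 = Bw2 = (183, 321, -1197)
Requested component of w3: -1197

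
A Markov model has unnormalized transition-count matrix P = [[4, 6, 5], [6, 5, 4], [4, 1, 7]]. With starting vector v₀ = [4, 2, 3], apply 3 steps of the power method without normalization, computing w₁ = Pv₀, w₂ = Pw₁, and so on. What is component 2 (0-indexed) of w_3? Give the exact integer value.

6653

w1 = Pv₀ = (4·4 + 6·2 + 5·3; 6·4 + 5·2 + 4·3; 4·4 + 1·2 + 7·3) = (43, 46, 39)
w2 = Pw1 = (4·43 + 6·46 + 5·39; 6·43 + 5·46 + 4·39; 4·43 + 1·46 + 7·39) = (643, 644, 491)
w3 = Pw2 = (8891, 9042, 6653)
The requested component of w3 is 6653.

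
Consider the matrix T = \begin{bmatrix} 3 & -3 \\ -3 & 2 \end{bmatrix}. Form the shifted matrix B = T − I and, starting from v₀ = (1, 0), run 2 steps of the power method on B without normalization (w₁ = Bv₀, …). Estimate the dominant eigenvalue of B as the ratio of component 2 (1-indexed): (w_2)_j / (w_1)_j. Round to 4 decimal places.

3.0000

B = T − I has rows (2, -3); (-3, 1)
w1 = Bv₀ = (2·1 + (-3)·0; (-3)·1 + 1·0) = (2, -3)
w2 = Bw1 = (2·2 + (-3)·(-3); (-3)·2 + 1·(-3)) = (13, -9)
Ratio: -9/-3 = 3.0000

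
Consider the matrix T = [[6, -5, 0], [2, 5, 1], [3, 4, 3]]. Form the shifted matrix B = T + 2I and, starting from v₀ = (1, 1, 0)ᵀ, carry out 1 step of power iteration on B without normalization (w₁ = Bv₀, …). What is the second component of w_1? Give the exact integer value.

B = T + 2I has rows (8, -5, 0); (2, 7, 1); (3, 4, 5)
w1 = Bv₀ = (8·1 + (-5)·1 + 0·0; 2·1 + 7·1 + 1·0; 3·1 + 4·1 + 5·0) = (3, 9, 7)
Requested component of w1: 9

9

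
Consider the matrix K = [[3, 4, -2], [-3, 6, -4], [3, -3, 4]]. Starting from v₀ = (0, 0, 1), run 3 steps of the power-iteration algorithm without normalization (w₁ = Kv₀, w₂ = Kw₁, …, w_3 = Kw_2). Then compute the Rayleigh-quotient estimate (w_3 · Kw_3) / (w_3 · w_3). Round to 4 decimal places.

λ ≈ 5.4361

w1 = Kv₀ = (3·0 + 4·0 + (-2)·1; (-3)·0 + 6·0 + (-4)·1; 3·0 + (-3)·0 + 4·1) = (-2, -4, 4)
w2 = Kw1 = (3·(-2) + 4·(-4) + (-2)·4; (-3)·(-2) + 6·(-4) + (-4)·4; 3·(-2) + (-3)·(-4) + 4·4) = (-30, -34, 22)
w3 = Kw2 = (-270, -202, 100)
Kw3 = (-1818, -802, 196)
w3·Kw3 = (-270)·(-1818) + (-202)·(-802) + 100·196 = 672464; w3·w3 = (-270)·(-270) + (-202)·(-202) + 100·100 = 123704
λ ≈ 672464/123704 = 5.4361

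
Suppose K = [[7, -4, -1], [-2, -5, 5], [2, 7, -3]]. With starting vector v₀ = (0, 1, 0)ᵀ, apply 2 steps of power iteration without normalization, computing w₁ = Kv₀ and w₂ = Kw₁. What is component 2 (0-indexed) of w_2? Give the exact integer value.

w1 = Kv₀ = (-4, -5, 7)
w2 = Kw1 = (-15, 68, -64)
The requested component of w2 is -64.

-64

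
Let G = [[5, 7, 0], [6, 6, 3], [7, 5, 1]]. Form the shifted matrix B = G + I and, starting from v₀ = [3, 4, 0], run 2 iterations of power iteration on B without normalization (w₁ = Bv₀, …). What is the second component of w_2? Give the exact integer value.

B = G + I has rows (6, 7, 0); (6, 7, 3); (7, 5, 2)
w1 = Bv₀ = (6·3 + 7·4 + 0·0; 6·3 + 7·4 + 3·0; 7·3 + 5·4 + 2·0) = (46, 46, 41)
w2 = Bw1 = (6·46 + 7·46 + 0·41; 6·46 + 7·46 + 3·41; 7·46 + 5·46 + 2·41) = (598, 721, 634)
Requested component of w2: 721

721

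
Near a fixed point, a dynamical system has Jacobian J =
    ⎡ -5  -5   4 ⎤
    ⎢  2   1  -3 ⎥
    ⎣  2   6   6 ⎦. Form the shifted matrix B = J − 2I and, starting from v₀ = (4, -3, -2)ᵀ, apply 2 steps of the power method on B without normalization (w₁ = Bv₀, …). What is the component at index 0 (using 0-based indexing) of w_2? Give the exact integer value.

-10

B = J − 2I has rows (-7, -5, 4); (2, -1, -3); (2, 6, 4)
w1 = Bv₀ = ((-7)·4 + (-5)·(-3) + 4·(-2); 2·4 + (-1)·(-3) + (-3)·(-2); 2·4 + 6·(-3) + 4·(-2)) = (-21, 17, -18)
w2 = Bw1 = ((-7)·(-21) + (-5)·17 + 4·(-18); 2·(-21) + (-1)·17 + (-3)·(-18); 2·(-21) + 6·17 + 4·(-18)) = (-10, -5, -12)
Requested component of w2: -10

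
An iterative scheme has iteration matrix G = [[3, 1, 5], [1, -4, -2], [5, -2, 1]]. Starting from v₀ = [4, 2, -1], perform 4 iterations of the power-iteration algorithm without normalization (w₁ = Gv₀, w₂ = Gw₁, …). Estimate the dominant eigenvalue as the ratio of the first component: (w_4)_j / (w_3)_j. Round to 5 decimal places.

w1 = Gv₀ = (3·4 + 1·2 + 5·(-1); 1·4 + (-4)·2 + (-2)·(-1); 5·4 + (-2)·2 + 1·(-1)) = (9, -2, 15)
w2 = Gw1 = (3·9 + 1·(-2) + 5·15; 1·9 + (-4)·(-2) + (-2)·15; 5·9 + (-2)·(-2) + 1·15) = (100, -13, 64)
w3 = Gw2 = (607, 24, 590)
w4 = Gw3 = (4795, -669, 3577)
Ratio at component: 4795 / 607 = 7.89951

λ ≈ 7.89951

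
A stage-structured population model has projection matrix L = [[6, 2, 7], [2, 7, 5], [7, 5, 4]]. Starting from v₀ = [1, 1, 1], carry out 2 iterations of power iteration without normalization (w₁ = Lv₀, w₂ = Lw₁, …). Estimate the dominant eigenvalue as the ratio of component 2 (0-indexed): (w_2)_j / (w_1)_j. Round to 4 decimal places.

14.9375

w1 = Lv₀ = (6·1 + 2·1 + 7·1; 2·1 + 7·1 + 5·1; 7·1 + 5·1 + 4·1) = (15, 14, 16)
w2 = Lw1 = (6·15 + 2·14 + 7·16; 2·15 + 7·14 + 5·16; 7·15 + 5·14 + 4·16) = (230, 208, 239)
Ratio at component: 239 / 16 = 14.9375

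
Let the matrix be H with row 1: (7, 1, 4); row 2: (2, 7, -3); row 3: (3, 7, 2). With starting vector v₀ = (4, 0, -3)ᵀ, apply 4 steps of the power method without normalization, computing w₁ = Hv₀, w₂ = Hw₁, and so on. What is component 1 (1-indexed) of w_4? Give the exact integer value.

w1 = Hv₀ = (16, 17, 6)
w2 = Hw1 = (153, 133, 179)
w3 = Hw2 = (1920, 700, 1748)
w4 = Hw3 = (21132, 3496, 14156)
The requested component of w4 is 21132.

21132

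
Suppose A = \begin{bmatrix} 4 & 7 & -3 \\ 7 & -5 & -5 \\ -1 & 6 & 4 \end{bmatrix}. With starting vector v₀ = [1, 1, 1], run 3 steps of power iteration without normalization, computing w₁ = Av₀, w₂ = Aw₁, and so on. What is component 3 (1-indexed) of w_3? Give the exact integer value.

212

w1 = Av₀ = (4·1 + 7·1 + (-3)·1; 7·1 + (-5)·1 + (-5)·1; (-1)·1 + 6·1 + 4·1) = (8, -3, 9)
w2 = Aw1 = (4·8 + 7·(-3) + (-3)·9; 7·8 + (-5)·(-3) + (-5)·9; (-1)·8 + 6·(-3) + 4·9) = (-16, 26, 10)
w3 = Aw2 = (88, -292, 212)
The requested component of w3 is 212.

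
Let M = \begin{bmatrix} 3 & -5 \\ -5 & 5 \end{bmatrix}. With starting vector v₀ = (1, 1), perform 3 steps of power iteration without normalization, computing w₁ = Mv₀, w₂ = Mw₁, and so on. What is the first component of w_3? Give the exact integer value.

-68

w1 = Mv₀ = (-2, 0)
w2 = Mw1 = (-6, 10)
w3 = Mw2 = (-68, 80)
The requested component of w3 is -68.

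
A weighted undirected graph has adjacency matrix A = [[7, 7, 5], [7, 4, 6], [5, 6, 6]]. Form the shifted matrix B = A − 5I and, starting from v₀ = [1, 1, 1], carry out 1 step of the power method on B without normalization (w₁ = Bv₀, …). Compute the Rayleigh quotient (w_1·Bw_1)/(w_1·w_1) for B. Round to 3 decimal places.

12.711

B = A − 5I has rows (2, 7, 5); (7, -1, 6); (5, 6, 1)
w1 = Bv₀ = (14, 12, 12)
Bw1 = (172, 158, 154)
w1·Bw1 = 6152; w1·w1 = 484; μ ≈ 6152/484 = 12.711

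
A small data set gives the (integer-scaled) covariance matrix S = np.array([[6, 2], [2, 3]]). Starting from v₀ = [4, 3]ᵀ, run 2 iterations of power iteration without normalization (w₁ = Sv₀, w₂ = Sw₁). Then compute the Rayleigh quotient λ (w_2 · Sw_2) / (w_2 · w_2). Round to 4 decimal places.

w1 = Sv₀ = (6·4 + 2·3; 2·4 + 3·3) = (30, 17)
w2 = Sw1 = (6·30 + 2·17; 2·30 + 3·17) = (214, 111)
Sw2 = (1506, 761)
w2·Sw2 = 214·1506 + 111·761 = 406755; w2·w2 = 214·214 + 111·111 = 58117
λ ≈ 406755/58117 = 6.9989

λ ≈ 6.9989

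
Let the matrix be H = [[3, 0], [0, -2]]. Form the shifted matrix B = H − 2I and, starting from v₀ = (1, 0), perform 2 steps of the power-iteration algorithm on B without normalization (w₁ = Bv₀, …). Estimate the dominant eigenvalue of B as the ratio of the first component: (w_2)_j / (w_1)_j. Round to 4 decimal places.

B = H − 2I has rows (1, 0); (0, -4)
w1 = Bv₀ = (1·1 + 0·0; 0·1 + (-4)·0) = (1, 0)
w2 = Bw1 = (1·1 + 0·0; 0·1 + (-4)·0) = (1, 0)
Ratio: 1/1 = 1.0000

1.0000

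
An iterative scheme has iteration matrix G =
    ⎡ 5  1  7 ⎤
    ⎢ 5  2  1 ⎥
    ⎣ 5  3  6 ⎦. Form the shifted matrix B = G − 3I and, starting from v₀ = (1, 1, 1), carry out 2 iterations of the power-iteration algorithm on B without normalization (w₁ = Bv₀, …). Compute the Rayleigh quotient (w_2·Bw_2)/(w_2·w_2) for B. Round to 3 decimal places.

μ ≈ 9.621

B = G − 3I has rows (2, 1, 7); (5, -1, 1); (5, 3, 3)
w1 = Bv₀ = (2·1 + 1·1 + 7·1; 5·1 + (-1)·1 + 1·1; 5·1 + 3·1 + 3·1) = (10, 5, 11)
w2 = Bw1 = (2·10 + 1·5 + 7·11; 5·10 + (-1)·5 + 1·11; 5·10 + 3·5 + 3·11) = (102, 56, 98)
Bw2 = (946, 552, 972)
w2·Bw2 = 222660; w2·w2 = 23144; μ ≈ 222660/23144 = 9.621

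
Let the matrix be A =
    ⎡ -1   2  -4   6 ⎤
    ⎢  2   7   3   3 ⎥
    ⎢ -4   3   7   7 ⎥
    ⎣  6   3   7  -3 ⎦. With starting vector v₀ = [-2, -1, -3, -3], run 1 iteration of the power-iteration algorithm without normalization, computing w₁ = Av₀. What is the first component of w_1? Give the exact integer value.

-6

w1 = Av₀ = (-6, -29, -37, -27)
The requested component of w1 is -6.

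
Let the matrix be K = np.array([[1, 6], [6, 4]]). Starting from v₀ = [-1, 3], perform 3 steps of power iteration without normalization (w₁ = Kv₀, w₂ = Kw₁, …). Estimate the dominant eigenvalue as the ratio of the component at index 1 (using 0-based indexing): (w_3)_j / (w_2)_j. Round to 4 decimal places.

λ ≈ 6.5238

w1 = Kv₀ = (1·(-1) + 6·3; 6·(-1) + 4·3) = (17, 6)
w2 = Kw1 = (1·17 + 6·6; 6·17 + 4·6) = (53, 126)
w3 = Kw2 = (809, 822)
Ratio at component: 822 / 126 = 6.5238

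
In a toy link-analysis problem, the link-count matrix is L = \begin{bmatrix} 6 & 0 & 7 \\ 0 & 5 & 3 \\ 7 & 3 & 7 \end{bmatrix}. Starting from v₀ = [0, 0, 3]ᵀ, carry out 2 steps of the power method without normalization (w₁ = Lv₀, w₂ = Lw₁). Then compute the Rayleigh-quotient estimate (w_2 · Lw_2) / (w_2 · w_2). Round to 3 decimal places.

w1 = Lv₀ = (21, 9, 21)
w2 = Lw1 = (273, 108, 321)
Lw2 = (3885, 1503, 4482)
w2·Lw2 = 273·3885 + 108·1503 + 321·4482 = 2661651; w2·w2 = 273·273 + 108·108 + 321·321 = 189234
λ ≈ 2661651/189234 = 14.065

14.065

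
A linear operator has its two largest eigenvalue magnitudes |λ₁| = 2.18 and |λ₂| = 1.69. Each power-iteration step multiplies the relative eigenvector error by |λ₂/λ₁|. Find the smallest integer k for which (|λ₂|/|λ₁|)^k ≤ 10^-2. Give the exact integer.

|λ₂/λ₁| = 1.69/2.18 = 0.77523
Need k ≥ ln(10^-2) / ln(0.77523) = -4.6052 / -0.2546 ≈ 18.088
Smallest integer k satisfying the bound: 19

19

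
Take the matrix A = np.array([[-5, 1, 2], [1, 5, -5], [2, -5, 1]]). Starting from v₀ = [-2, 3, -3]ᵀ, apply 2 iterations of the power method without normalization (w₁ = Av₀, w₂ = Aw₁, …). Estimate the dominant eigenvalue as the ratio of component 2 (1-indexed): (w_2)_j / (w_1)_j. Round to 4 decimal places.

w1 = Av₀ = (7, 28, -22)
w2 = Aw1 = (-51, 257, -148)
Ratio at component: 257 / 28 = 9.1786

λ ≈ 9.1786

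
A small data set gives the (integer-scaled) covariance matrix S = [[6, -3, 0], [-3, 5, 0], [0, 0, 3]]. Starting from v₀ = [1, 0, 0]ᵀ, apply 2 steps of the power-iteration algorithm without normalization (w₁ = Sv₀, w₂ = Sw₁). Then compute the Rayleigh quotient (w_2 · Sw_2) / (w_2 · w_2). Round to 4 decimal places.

w1 = Sv₀ = (6·1 + (-3)·0 + 0·0; (-3)·1 + 5·0 + 0·0; 0·1 + 0·0 + 3·0) = (6, -3, 0)
w2 = Sw1 = (6·6 + (-3)·(-3) + 0·0; (-3)·6 + 5·(-3) + 0·0; 0·6 + 0·(-3) + 3·0) = (45, -33, 0)
Sw2 = (369, -300, 0)
w2·Sw2 = 45·369 + (-33)·(-300) + 0·0 = 26505; w2·w2 = 45·45 + (-33)·(-33) + 0·0 = 3114
λ ≈ 26505/3114 = 8.5116

8.5116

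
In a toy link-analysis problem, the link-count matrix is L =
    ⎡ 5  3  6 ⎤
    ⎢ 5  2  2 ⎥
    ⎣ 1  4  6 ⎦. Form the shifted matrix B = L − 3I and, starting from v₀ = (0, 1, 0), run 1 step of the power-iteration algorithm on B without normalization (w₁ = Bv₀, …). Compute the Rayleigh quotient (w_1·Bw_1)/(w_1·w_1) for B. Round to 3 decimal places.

B = L − 3I has rows (2, 3, 6); (5, -1, 2); (1, 4, 3)
w1 = Bv₀ = (3, -1, 4)
Bw1 = (27, 24, 11)
w1·Bw1 = 101; w1·w1 = 26; μ ≈ 101/26 = 3.885

μ ≈ 3.885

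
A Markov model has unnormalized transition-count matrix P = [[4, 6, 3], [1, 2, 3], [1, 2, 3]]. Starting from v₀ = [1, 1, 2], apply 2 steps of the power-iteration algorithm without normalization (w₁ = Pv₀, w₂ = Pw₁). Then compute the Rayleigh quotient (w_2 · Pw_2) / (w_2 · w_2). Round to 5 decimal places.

w1 = Pv₀ = (4·1 + 6·1 + 3·2; 1·1 + 2·1 + 3·2; 1·1 + 2·1 + 3·2) = (16, 9, 9)
w2 = Pw1 = (4·16 + 6·9 + 3·9; 1·16 + 2·9 + 3·9; 1·16 + 2·9 + 3·9) = (145, 61, 61)
Pw2 = (1129, 450, 450)
w2·Pw2 = 145·1129 + 61·450 + 61·450 = 218605; w2·w2 = 145·145 + 61·61 + 61·61 = 28467
λ ≈ 218605/28467 = 7.67924

7.67924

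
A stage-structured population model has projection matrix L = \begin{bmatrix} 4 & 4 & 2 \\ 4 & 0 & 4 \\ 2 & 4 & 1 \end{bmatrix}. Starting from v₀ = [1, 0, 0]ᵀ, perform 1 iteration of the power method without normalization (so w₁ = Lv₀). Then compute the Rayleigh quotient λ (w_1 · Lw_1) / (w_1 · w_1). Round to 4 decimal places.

λ ≈ 8.1111

w1 = Lv₀ = (4·1 + 4·0 + 2·0; 4·1 + 0·0 + 4·0; 2·1 + 4·0 + 1·0) = (4, 4, 2)
Lw1 = (36, 24, 26)
w1·Lw1 = 4·36 + 4·24 + 2·26 = 292; w1·w1 = 4·4 + 4·4 + 2·2 = 36
λ ≈ 292/36 = 8.1111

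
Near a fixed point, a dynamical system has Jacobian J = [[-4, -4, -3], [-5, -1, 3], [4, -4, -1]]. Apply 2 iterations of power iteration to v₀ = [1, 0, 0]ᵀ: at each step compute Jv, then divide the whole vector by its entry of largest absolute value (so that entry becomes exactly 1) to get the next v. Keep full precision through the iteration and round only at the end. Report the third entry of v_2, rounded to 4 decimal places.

0.0000

Jv0 = (-4.00000, -5.00000, 4.00000); divide by -5.00000 → v1 = (0.80000, 1.00000, -0.80000)
Jv1 = (-4.80000, -7.40000, 0.00000); divide by -7.40000 → v2 = (0.64865, 1.00000, 0.00000)
Requested entry of v2: 0/37 = 0.0000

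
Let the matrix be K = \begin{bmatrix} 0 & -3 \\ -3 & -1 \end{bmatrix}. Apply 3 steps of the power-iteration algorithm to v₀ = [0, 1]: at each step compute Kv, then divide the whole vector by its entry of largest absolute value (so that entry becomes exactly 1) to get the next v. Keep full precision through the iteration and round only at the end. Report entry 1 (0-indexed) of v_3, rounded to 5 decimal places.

0.63333

Kv0 = (-3.000000, -1.000000); divide by -3.000000 → v1 = (1.000000, 0.333333)
Kv1 = (-1.000000, -3.333333); divide by -3.333333 → v2 = (0.300000, 1.000000)
Kv2 = (-3.000000, -1.900000); divide by -3.000000 → v3 = (1.000000, 0.633333)
Requested entry of v3: -19/-30 = 0.63333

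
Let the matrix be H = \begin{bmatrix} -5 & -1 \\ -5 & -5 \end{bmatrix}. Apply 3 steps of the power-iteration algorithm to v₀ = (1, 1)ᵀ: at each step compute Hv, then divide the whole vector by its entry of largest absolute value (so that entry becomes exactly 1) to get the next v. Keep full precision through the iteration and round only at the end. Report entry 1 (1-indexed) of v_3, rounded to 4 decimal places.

0.4667

Hv0 = (-6.00000, -10.00000); divide by -10.00000 → v1 = (0.60000, 1.00000)
Hv1 = (-4.00000, -8.00000); divide by -8.00000 → v2 = (0.50000, 1.00000)
Hv2 = (-3.50000, -7.50000); divide by -7.50000 → v3 = (0.46667, 1.00000)
Requested entry of v3: -280/-600 = 0.4667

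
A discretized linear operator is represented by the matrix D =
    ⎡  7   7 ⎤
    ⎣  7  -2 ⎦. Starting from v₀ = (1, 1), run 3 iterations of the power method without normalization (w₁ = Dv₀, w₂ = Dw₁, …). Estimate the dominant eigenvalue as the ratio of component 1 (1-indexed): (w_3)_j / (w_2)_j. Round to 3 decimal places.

11.632

w1 = Dv₀ = (14, 5)
w2 = Dw1 = (133, 88)
w3 = Dw2 = (1547, 755)
Ratio at component: 1547 / 133 = 11.632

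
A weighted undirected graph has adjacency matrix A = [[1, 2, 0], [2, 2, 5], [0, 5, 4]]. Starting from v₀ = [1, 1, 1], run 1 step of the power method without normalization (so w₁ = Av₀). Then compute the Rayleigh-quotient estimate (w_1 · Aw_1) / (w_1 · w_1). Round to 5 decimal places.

λ ≈ 8.26316

w1 = Av₀ = (1·1 + 2·1 + 0·1; 2·1 + 2·1 + 5·1; 0·1 + 5·1 + 4·1) = (3, 9, 9)
Aw1 = (21, 69, 81)
w1·Aw1 = 3·21 + 9·69 + 9·81 = 1413; w1·w1 = 3·3 + 9·9 + 9·9 = 171
λ ≈ 1413/171 = 8.26316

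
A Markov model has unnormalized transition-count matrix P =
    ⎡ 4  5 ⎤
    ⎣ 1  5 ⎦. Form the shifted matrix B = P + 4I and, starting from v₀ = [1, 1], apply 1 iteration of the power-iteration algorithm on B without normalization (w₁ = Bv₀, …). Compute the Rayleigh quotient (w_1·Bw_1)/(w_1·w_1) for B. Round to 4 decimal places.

11.2714

B = P + 4I has rows (8, 5); (1, 9)
w1 = Bv₀ = (13, 10)
Bw1 = (154, 103)
w1·Bw1 = 3032; w1·w1 = 269; μ ≈ 3032/269 = 11.2714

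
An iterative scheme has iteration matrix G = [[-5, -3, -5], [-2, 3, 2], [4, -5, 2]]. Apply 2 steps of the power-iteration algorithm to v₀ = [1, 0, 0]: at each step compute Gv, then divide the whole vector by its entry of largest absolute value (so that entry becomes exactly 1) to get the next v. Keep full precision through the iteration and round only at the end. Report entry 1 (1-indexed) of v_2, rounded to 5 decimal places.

0.91667

Gv0 = (-5.000000, -2.000000, 4.000000); divide by -5.000000 → v1 = (1.000000, 0.400000, -0.800000)
Gv1 = (-2.200000, -2.400000, 0.400000); divide by -2.400000 → v2 = (0.916667, 1.000000, -0.166667)
Requested entry of v2: 11/12 = 0.91667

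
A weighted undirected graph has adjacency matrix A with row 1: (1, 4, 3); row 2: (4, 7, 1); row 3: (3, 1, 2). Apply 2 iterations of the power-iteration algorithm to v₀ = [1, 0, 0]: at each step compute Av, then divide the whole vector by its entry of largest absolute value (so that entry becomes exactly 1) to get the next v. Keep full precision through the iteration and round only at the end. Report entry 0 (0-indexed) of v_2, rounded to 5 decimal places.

0.74286

Av0 = (1.000000, 4.000000, 3.000000); divide by 4.000000 → v1 = (0.250000, 1.000000, 0.750000)
Av1 = (6.500000, 8.750000, 3.250000); divide by 8.750000 → v2 = (0.742857, 1.000000, 0.371429)
Requested entry of v2: 26/35 = 0.74286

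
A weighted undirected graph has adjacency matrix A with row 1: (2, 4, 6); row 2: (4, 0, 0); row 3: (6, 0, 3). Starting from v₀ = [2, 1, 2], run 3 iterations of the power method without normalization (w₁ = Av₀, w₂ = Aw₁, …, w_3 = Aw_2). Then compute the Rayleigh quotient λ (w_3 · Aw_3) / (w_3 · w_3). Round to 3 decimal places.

w1 = Av₀ = (20, 8, 18)
w2 = Aw1 = (180, 80, 174)
w3 = Aw2 = (1724, 720, 1602)
Aw3 = (15940, 6896, 15150)
w3·Aw3 = 1724·15940 + 720·6896 + 1602·15150 = 56715980; w3·w3 = 1724·1724 + 720·720 + 1602·1602 = 6056980
λ ≈ 56715980/6056980 = 9.364

9.364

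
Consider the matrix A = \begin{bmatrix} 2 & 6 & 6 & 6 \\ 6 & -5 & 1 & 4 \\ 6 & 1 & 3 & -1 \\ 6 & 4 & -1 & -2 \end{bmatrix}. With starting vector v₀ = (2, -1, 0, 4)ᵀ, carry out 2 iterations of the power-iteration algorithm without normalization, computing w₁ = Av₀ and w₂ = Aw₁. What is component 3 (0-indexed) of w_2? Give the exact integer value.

w1 = Av₀ = (22, 33, 7, 0)
w2 = Aw1 = (284, -26, 186, 257)
The requested component of w2 is 257.

257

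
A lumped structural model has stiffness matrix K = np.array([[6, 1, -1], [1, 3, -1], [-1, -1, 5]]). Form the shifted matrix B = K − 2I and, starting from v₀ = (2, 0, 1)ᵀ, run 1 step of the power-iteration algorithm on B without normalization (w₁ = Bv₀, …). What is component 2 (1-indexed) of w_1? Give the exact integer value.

B = K − 2I has rows (4, 1, -1); (1, 1, -1); (-1, -1, 3)
w1 = Bv₀ = (7, 1, 1)
Requested component of w1: 1

1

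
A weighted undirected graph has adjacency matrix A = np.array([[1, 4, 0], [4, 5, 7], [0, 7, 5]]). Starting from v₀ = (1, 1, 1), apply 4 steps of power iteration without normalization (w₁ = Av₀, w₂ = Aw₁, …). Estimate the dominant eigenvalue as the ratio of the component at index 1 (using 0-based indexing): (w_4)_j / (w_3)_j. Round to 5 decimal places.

w1 = Av₀ = (1·1 + 4·1 + 0·1; 4·1 + 5·1 + 7·1; 0·1 + 7·1 + 5·1) = (5, 16, 12)
w2 = Aw1 = (1·5 + 4·16 + 0·12; 4·5 + 5·16 + 7·12; 0·5 + 7·16 + 5·12) = (69, 184, 172)
w3 = Aw2 = (805, 2400, 2148)
w4 = Aw3 = (10405, 30256, 27540)
Ratio at component: 30256 / 2400 = 12.60667

12.60667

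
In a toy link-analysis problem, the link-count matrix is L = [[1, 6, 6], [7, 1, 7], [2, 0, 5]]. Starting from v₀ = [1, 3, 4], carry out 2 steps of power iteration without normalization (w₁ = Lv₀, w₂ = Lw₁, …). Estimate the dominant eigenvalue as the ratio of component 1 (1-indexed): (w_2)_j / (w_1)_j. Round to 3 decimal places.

w1 = Lv₀ = (43, 38, 22)
w2 = Lw1 = (403, 493, 196)
Ratio at component: 403 / 43 = 9.372

9.372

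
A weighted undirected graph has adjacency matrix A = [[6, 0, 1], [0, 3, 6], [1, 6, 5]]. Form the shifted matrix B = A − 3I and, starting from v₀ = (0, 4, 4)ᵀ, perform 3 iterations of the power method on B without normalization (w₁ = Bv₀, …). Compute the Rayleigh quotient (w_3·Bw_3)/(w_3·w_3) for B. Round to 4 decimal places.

μ ≈ 7.2112

B = A − 3I has rows (3, 0, 1); (0, 0, 6); (1, 6, 2)
w1 = Bv₀ = (4, 24, 32)
w2 = Bw1 = (44, 192, 212)
w3 = Bw2 = (344, 1272, 1620)
Bw3 = (2652, 9720, 11216)
w3·Bw3 = 31446048; w3·w3 = 4360720; μ ≈ 31446048/4360720 = 7.2112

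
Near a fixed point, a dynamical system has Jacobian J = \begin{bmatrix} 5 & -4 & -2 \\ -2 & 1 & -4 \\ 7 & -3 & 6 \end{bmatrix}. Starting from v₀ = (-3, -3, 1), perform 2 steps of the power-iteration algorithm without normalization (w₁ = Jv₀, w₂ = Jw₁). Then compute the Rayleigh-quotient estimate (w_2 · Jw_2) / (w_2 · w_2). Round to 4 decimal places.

w1 = Jv₀ = (-5, -1, -6)
w2 = Jw1 = (-9, 33, -68)
Jw2 = (-41, 323, -570)
w2·Jw2 = (-9)·(-41) + 33·323 + (-68)·(-570) = 49788; w2·w2 = (-9)·(-9) + 33·33 + (-68)·(-68) = 5794
λ ≈ 49788/5794 = 8.5930

λ ≈ 8.5930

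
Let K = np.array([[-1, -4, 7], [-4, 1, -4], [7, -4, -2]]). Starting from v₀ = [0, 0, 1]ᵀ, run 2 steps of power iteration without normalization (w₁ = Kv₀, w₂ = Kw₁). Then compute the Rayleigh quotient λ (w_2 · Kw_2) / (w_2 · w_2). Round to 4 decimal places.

w1 = Kv₀ = ((-1)·0 + (-4)·0 + 7·1; (-4)·0 + 1·0 + (-4)·1; 7·0 + (-4)·0 + (-2)·1) = (7, -4, -2)
w2 = Kw1 = ((-1)·7 + (-4)·(-4) + 7·(-2); (-4)·7 + 1·(-4) + (-4)·(-2); 7·7 + (-4)·(-4) + (-2)·(-2)) = (-5, -24, 69)
Kw2 = (584, -280, -77)
w2·Kw2 = (-5)·584 + (-24)·(-280) + 69·(-77) = -1513; w2·w2 = (-5)·(-5) + (-24)·(-24) + 69·69 = 5362
λ ≈ -1513/5362 = -0.2822

λ ≈ -0.2822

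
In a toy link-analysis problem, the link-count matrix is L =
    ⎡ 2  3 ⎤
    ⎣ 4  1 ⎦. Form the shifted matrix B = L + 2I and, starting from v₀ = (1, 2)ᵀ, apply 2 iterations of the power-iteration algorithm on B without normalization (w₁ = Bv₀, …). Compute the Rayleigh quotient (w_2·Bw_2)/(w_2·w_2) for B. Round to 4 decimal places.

μ ≈ 7.0000

B = L + 2I has rows (4, 3); (4, 3)
w1 = Bv₀ = (4·1 + 3·2; 4·1 + 3·2) = (10, 10)
w2 = Bw1 = (4·10 + 3·10; 4·10 + 3·10) = (70, 70)
Bw2 = (490, 490)
w2·Bw2 = 68600; w2·w2 = 9800; μ ≈ 68600/9800 = 7.0000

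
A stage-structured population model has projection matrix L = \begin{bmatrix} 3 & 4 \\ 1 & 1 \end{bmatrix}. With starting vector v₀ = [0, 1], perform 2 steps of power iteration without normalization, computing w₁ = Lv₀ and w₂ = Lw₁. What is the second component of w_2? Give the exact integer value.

5

w1 = Lv₀ = (3·0 + 4·1; 1·0 + 1·1) = (4, 1)
w2 = Lw1 = (3·4 + 4·1; 1·4 + 1·1) = (16, 5)
The requested component of w2 is 5.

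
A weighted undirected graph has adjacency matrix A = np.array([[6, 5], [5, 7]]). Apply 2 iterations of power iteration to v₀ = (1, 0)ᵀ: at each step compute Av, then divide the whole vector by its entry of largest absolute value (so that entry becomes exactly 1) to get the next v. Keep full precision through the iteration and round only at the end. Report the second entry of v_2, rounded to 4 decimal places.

1.0000

Av0 = (6.00000, 5.00000); divide by 6.00000 → v1 = (1.00000, 0.83333)
Av1 = (10.16667, 10.83333); divide by 10.83333 → v2 = (0.93846, 1.00000)
Requested entry of v2: 65/65 = 1.0000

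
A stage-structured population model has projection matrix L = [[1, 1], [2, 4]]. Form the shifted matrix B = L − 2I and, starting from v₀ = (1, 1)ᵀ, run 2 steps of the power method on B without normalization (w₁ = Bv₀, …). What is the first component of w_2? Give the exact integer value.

4

B = L − 2I has rows (-1, 1); (2, 2)
w1 = Bv₀ = (0, 4)
w2 = Bw1 = (4, 8)
Requested component of w2: 4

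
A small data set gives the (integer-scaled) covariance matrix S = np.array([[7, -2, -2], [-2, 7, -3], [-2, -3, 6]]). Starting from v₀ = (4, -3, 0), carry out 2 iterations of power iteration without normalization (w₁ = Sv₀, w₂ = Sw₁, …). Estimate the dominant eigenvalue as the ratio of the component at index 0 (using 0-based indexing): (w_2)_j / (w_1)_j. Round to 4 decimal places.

8.6471

w1 = Sv₀ = (34, -29, 1)
w2 = Sw1 = (294, -274, 25)
Ratio at component: 294 / 34 = 8.6471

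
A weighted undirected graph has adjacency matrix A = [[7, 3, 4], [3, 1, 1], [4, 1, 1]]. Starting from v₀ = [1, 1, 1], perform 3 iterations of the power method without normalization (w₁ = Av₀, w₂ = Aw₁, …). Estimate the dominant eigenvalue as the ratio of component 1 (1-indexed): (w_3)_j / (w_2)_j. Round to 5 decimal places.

λ ≈ 10.11679

w1 = Av₀ = (7·1 + 3·1 + 4·1; 3·1 + 1·1 + 1·1; 4·1 + 1·1 + 1·1) = (14, 5, 6)
w2 = Aw1 = (7·14 + 3·5 + 4·6; 3·14 + 1·5 + 1·6; 4·14 + 1·5 + 1·6) = (137, 53, 67)
w3 = Aw2 = (1386, 531, 668)
Ratio at component: 1386 / 137 = 10.11679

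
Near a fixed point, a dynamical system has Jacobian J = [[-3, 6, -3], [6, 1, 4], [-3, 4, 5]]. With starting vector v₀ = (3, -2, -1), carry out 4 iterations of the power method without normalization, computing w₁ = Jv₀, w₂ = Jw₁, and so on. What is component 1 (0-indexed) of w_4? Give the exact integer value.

w1 = Jv₀ = ((-3)·3 + 6·(-2) + (-3)·(-1); 6·3 + 1·(-2) + 4·(-1); (-3)·3 + 4·(-2) + 5·(-1)) = (-18, 12, -22)
w2 = Jw1 = ((-3)·(-18) + 6·12 + (-3)·(-22); 6·(-18) + 1·12 + 4·(-22); (-3)·(-18) + 4·12 + 5·(-22)) = (192, -184, -8)
w3 = Jw2 = (-1656, 936, -1352)
w4 = Jw3 = (14640, -14408, 1952)
The requested component of w4 is -14408.

-14408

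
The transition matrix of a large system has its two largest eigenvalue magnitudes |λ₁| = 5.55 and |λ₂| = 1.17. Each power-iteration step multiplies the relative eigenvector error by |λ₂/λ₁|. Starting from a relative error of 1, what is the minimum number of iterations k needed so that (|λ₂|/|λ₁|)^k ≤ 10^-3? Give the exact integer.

5

|λ₂/λ₁| = 1.17/5.55 = 0.21081
Need k ≥ ln(10^-3) / ln(0.21081) = -6.9078 / -1.5568 ≈ 4.437
Smallest integer k satisfying the bound: 5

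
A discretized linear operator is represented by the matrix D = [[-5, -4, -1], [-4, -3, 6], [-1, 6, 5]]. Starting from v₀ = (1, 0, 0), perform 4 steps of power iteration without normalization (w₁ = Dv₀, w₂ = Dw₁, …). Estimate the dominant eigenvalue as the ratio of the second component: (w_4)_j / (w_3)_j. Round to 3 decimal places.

λ ≈ -5.882

w1 = Dv₀ = (-5, -4, -1)
w2 = Dw1 = (42, 26, -24)
w3 = Dw2 = (-290, -390, -6)
w4 = Dw3 = (3016, 2294, -2080)
Ratio at component: 2294 / -390 = -5.882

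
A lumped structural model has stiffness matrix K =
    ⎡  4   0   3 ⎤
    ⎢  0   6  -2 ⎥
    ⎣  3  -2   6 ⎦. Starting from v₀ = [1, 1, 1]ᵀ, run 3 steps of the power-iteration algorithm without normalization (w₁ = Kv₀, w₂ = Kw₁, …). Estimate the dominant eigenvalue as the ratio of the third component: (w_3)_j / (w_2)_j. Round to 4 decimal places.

w1 = Kv₀ = (4·1 + 0·1 + 3·1; 0·1 + 6·1 + (-2)·1; 3·1 + (-2)·1 + 6·1) = (7, 4, 7)
w2 = Kw1 = (4·7 + 0·4 + 3·7; 0·7 + 6·4 + (-2)·7; 3·7 + (-2)·4 + 6·7) = (49, 10, 55)
w3 = Kw2 = (361, -50, 457)
Ratio at component: 457 / 55 = 8.3091

λ ≈ 8.3091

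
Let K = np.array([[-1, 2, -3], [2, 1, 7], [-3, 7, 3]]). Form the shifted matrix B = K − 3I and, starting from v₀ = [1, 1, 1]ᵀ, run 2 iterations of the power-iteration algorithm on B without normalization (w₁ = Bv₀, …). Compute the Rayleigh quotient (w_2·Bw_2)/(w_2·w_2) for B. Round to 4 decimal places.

-1.4099

B = K − 3I has rows (-4, 2, -3); (2, -2, 7); (-3, 7, 0)
w1 = Bv₀ = ((-4)·1 + 2·1 + (-3)·1; 2·1 + (-2)·1 + 7·1; (-3)·1 + 7·1 + 0·1) = (-5, 7, 4)
w2 = Bw1 = ((-4)·(-5) + 2·7 + (-3)·4; 2·(-5) + (-2)·7 + 7·4; (-3)·(-5) + 7·7 + 0·4) = (22, 4, 64)
Bw2 = (-272, 484, -38)
w2·Bw2 = -6480; w2·w2 = 4596; μ ≈ -6480/4596 = -1.4099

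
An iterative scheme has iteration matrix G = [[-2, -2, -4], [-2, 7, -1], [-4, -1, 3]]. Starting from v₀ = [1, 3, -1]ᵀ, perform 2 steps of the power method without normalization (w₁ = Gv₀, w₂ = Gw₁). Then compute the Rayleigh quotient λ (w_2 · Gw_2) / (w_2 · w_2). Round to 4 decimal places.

λ ≈ 7.1017

w1 = Gv₀ = ((-2)·1 + (-2)·3 + (-4)·(-1); (-2)·1 + 7·3 + (-1)·(-1); (-4)·1 + (-1)·3 + 3·(-1)) = (-4, 20, -10)
w2 = Gw1 = ((-2)·(-4) + (-2)·20 + (-4)·(-10); (-2)·(-4) + 7·20 + (-1)·(-10); (-4)·(-4) + (-1)·20 + 3·(-10)) = (8, 158, -34)
Gw2 = (-196, 1124, -292)
w2·Gw2 = 8·(-196) + 158·1124 + (-34)·(-292) = 185952; w2·w2 = 8·8 + 158·158 + (-34)·(-34) = 26184
λ ≈ 185952/26184 = 7.1017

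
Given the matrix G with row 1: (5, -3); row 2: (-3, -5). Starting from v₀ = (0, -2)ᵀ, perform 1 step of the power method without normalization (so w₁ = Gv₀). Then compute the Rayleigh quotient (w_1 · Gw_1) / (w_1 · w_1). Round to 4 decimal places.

w1 = Gv₀ = (5·0 + (-3)·(-2); (-3)·0 + (-5)·(-2)) = (6, 10)
Gw1 = (0, -68)
w1·Gw1 = 6·0 + 10·(-68) = -680; w1·w1 = 6·6 + 10·10 = 136
λ ≈ -680/136 = -5.0000

-5.0000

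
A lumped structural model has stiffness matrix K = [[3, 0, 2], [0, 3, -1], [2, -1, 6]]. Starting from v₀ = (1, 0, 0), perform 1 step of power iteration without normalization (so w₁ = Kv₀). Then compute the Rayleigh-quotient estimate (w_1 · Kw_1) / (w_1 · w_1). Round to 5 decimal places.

λ ≈ 5.76923

w1 = Kv₀ = (3·1 + 0·0 + 2·0; 0·1 + 3·0 + (-1)·0; 2·1 + (-1)·0 + 6·0) = (3, 0, 2)
Kw1 = (13, -2, 18)
w1·Kw1 = 3·13 + 0·(-2) + 2·18 = 75; w1·w1 = 3·3 + 0·0 + 2·2 = 13
λ ≈ 75/13 = 5.76923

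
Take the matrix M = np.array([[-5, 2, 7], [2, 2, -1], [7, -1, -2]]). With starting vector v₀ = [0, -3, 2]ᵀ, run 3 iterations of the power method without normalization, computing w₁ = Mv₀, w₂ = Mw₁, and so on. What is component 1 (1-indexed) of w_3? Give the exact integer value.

w1 = Mv₀ = ((-5)·0 + 2·(-3) + 7·2; 2·0 + 2·(-3) + (-1)·2; 7·0 + (-1)·(-3) + (-2)·2) = (8, -8, -1)
w2 = Mw1 = ((-5)·8 + 2·(-8) + 7·(-1); 2·8 + 2·(-8) + (-1)·(-1); 7·8 + (-1)·(-8) + (-2)·(-1)) = (-63, 1, 66)
w3 = Mw2 = (779, -190, -574)
The requested component of w3 is 779.

779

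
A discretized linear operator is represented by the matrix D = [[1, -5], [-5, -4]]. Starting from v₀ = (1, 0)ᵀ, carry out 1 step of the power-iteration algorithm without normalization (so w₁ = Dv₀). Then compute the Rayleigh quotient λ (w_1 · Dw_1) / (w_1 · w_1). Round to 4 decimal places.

-1.8846

w1 = Dv₀ = (1·1 + (-5)·0; (-5)·1 + (-4)·0) = (1, -5)
Dw1 = (26, 15)
w1·Dw1 = 1·26 + (-5)·15 = -49; w1·w1 = 1·1 + (-5)·(-5) = 26
λ ≈ -49/26 = -1.8846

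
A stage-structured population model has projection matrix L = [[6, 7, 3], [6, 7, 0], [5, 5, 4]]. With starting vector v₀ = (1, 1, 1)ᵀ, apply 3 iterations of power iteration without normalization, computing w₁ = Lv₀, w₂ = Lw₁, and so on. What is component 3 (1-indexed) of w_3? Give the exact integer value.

w1 = Lv₀ = (6·1 + 7·1 + 3·1; 6·1 + 7·1 + 0·1; 5·1 + 5·1 + 4·1) = (16, 13, 14)
w2 = Lw1 = (6·16 + 7·13 + 3·14; 6·16 + 7·13 + 0·14; 5·16 + 5·13 + 4·14) = (229, 187, 201)
w3 = Lw2 = (3286, 2683, 2884)
The requested component of w3 is 2884.

2884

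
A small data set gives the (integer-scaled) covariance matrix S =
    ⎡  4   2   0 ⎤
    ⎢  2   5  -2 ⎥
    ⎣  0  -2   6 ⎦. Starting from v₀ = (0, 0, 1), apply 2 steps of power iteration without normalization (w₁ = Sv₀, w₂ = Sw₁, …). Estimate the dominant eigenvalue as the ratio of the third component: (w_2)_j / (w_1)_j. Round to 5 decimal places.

6.66667

w1 = Sv₀ = (4·0 + 2·0 + 0·1; 2·0 + 5·0 + (-2)·1; 0·0 + (-2)·0 + 6·1) = (0, -2, 6)
w2 = Sw1 = (4·0 + 2·(-2) + 0·6; 2·0 + 5·(-2) + (-2)·6; 0·0 + (-2)·(-2) + 6·6) = (-4, -22, 40)
Ratio at component: 40 / 6 = 6.66667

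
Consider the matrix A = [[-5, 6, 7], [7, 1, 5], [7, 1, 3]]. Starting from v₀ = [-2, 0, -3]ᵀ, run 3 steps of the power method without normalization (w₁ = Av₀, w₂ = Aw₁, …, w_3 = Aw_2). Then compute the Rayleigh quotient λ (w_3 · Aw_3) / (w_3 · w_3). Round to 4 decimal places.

λ ≈ 9.0975

w1 = Av₀ = (-11, -29, -23)
w2 = Aw1 = (-280, -221, -175)
w3 = Aw2 = (-1151, -3056, -2706)
Aw3 = (-31523, -24643, -19231)
w3·Aw3 = (-1151)·(-31523) + (-3056)·(-24643) + (-2706)·(-19231) = 163631067; w3·w3 = (-1151)·(-1151) + (-3056)·(-3056) + (-2706)·(-2706) = 17986373
λ ≈ 163631067/17986373 = 9.0975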